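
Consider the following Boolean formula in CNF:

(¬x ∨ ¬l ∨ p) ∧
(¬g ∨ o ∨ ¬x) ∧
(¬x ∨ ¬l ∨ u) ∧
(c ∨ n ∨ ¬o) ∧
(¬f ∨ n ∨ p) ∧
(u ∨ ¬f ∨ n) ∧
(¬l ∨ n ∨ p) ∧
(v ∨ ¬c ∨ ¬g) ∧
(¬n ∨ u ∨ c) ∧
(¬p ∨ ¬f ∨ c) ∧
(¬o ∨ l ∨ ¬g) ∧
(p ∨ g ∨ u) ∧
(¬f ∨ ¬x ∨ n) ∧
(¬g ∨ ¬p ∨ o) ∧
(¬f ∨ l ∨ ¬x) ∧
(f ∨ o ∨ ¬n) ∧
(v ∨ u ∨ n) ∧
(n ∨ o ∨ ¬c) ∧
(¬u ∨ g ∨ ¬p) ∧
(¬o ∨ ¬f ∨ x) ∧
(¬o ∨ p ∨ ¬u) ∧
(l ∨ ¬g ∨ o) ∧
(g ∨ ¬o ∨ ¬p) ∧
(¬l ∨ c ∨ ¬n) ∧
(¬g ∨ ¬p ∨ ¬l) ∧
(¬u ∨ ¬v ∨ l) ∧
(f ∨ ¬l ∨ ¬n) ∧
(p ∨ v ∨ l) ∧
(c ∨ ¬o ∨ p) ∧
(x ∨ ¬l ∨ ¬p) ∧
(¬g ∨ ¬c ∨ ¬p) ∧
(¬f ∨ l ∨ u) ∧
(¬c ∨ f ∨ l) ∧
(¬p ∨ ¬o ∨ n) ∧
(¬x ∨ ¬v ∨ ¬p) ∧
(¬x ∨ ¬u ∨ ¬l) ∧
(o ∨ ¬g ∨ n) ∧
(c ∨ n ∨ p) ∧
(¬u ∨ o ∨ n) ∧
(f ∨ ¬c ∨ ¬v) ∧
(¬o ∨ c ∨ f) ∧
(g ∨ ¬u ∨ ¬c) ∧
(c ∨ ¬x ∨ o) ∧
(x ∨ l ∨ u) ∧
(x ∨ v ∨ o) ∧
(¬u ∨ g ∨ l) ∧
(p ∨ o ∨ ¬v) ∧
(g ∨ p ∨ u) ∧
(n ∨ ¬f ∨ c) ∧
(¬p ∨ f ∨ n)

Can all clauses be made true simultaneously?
No

No, the formula is not satisfiable.

No assignment of truth values to the variables can make all 50 clauses true simultaneously.

The formula is UNSAT (unsatisfiable).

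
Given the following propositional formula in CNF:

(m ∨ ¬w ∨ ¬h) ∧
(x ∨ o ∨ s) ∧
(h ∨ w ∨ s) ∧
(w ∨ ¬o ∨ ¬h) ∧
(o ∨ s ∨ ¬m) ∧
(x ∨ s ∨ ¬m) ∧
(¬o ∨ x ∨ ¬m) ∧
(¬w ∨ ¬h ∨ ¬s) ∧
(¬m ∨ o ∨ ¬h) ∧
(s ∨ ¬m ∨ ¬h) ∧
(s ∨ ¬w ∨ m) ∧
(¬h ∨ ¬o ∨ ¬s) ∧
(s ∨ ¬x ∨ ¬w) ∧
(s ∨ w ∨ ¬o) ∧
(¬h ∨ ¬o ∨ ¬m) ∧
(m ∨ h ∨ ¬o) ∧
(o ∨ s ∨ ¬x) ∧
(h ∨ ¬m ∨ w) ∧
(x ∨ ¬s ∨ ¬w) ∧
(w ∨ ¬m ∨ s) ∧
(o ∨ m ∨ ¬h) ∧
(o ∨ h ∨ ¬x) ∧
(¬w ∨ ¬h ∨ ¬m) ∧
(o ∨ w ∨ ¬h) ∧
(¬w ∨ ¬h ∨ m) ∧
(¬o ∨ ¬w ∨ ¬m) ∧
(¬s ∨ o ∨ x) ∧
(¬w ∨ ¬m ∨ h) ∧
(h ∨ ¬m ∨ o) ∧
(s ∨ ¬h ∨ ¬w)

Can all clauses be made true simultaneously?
No

No, the formula is not satisfiable.

No assignment of truth values to the variables can make all 30 clauses true simultaneously.

The formula is UNSAT (unsatisfiable).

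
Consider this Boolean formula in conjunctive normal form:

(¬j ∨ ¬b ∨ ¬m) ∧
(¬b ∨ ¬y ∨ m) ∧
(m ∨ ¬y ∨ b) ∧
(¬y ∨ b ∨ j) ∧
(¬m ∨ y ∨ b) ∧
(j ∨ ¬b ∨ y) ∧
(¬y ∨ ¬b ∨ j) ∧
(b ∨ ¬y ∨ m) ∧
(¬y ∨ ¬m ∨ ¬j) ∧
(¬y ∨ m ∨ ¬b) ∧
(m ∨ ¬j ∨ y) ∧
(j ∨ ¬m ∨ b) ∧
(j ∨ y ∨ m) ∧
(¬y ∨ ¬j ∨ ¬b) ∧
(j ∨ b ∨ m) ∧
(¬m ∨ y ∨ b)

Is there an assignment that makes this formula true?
No

No, the formula is not satisfiable.

No assignment of truth values to the variables can make all 16 clauses true simultaneously.

The formula is UNSAT (unsatisfiable).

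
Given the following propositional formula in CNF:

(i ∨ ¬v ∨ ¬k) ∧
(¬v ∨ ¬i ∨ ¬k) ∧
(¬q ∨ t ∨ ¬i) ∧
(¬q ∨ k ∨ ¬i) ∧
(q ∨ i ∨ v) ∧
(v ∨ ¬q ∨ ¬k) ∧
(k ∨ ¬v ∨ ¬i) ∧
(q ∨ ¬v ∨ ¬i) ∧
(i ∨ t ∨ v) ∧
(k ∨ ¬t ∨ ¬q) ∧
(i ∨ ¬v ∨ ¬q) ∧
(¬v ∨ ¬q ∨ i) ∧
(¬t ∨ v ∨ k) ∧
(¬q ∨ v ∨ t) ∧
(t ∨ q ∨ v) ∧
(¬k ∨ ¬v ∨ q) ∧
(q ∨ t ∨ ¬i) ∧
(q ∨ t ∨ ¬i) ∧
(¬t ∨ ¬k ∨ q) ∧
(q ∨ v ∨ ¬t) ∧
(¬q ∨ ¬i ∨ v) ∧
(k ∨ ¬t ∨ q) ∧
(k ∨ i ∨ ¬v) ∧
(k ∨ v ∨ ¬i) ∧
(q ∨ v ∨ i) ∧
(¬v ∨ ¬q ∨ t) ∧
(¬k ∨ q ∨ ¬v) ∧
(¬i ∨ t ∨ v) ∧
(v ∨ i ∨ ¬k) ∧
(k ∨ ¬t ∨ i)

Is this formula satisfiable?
No

No, the formula is not satisfiable.

No assignment of truth values to the variables can make all 30 clauses true simultaneously.

The formula is UNSAT (unsatisfiable).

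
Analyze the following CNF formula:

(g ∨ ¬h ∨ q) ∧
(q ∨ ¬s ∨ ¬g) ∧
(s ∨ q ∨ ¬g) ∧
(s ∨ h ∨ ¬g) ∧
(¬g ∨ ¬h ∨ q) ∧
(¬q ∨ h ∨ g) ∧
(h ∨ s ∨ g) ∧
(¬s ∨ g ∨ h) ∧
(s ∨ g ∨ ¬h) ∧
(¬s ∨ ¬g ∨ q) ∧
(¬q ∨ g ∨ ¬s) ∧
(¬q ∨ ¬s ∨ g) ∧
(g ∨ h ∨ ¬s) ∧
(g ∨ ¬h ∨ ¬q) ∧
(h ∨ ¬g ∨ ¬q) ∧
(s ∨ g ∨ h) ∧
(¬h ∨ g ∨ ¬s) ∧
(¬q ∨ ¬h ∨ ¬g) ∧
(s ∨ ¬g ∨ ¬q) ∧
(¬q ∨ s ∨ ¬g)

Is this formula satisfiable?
No

No, the formula is not satisfiable.

No assignment of truth values to the variables can make all 20 clauses true simultaneously.

The formula is UNSAT (unsatisfiable).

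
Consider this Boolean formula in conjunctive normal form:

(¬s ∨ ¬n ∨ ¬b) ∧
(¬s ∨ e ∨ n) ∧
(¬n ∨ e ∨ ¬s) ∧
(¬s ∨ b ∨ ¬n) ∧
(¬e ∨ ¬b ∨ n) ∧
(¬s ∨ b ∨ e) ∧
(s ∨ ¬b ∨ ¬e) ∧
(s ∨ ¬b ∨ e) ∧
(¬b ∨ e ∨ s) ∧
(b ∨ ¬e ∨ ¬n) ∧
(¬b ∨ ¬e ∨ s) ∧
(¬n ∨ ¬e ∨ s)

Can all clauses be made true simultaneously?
Yes

Yes, the formula is satisfiable.

One satisfying assignment is: b=False, n=False, s=False, e=False

Verification: With this assignment, all 12 clauses evaluate to true.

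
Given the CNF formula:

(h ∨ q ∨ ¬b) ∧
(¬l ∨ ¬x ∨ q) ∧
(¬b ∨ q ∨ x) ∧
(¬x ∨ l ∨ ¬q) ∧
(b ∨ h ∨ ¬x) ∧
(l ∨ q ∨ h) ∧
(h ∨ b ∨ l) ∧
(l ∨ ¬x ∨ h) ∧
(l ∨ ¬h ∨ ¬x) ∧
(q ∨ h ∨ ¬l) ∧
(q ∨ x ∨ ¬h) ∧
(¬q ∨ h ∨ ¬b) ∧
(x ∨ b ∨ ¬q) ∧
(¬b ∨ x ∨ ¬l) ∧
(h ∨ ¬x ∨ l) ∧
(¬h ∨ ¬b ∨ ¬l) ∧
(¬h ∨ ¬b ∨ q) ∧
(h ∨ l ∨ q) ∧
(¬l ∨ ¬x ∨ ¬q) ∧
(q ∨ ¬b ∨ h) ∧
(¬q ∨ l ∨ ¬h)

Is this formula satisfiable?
No

No, the formula is not satisfiable.

No assignment of truth values to the variables can make all 21 clauses true simultaneously.

The formula is UNSAT (unsatisfiable).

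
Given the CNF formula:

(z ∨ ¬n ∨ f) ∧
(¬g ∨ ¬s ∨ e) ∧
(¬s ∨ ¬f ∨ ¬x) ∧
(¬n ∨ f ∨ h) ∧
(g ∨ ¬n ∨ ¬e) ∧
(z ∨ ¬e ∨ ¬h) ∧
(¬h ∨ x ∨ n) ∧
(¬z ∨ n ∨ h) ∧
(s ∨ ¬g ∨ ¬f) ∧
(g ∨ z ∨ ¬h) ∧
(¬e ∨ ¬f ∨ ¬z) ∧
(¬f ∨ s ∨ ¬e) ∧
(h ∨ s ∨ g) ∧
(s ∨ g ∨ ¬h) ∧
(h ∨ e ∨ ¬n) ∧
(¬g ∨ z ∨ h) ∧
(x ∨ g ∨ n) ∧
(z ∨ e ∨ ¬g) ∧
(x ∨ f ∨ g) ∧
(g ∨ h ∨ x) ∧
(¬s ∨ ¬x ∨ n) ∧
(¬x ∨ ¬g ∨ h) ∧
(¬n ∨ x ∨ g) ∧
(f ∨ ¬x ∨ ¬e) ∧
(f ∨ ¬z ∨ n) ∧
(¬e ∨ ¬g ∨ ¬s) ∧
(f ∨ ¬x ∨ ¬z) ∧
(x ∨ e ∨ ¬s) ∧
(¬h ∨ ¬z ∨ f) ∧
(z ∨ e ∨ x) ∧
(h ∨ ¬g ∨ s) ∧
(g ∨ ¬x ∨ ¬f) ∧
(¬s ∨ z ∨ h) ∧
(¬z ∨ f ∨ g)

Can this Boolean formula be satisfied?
No

No, the formula is not satisfiable.

No assignment of truth values to the variables can make all 34 clauses true simultaneously.

The formula is UNSAT (unsatisfiable).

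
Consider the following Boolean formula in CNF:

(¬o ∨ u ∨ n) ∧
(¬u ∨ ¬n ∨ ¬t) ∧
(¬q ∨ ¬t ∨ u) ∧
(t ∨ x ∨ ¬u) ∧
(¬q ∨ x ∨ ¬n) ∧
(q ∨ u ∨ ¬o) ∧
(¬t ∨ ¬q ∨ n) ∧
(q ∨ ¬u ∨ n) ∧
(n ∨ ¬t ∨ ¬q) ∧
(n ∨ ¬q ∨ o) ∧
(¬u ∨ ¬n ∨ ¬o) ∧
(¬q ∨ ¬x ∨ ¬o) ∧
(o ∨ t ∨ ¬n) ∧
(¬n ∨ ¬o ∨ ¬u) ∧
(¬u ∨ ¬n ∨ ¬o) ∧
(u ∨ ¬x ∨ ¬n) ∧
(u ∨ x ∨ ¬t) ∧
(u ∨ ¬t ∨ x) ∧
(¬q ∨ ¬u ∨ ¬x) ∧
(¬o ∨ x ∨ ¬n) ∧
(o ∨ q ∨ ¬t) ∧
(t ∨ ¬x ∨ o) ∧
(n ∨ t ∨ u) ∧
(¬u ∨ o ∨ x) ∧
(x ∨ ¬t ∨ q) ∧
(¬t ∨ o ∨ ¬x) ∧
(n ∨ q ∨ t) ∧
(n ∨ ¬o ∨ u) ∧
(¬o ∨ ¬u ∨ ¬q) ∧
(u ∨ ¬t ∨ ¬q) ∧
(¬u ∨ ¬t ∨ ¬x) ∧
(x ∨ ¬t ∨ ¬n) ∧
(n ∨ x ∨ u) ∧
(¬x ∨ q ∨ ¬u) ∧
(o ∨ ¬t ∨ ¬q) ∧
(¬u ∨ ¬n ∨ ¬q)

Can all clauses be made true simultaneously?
No

No, the formula is not satisfiable.

No assignment of truth values to the variables can make all 36 clauses true simultaneously.

The formula is UNSAT (unsatisfiable).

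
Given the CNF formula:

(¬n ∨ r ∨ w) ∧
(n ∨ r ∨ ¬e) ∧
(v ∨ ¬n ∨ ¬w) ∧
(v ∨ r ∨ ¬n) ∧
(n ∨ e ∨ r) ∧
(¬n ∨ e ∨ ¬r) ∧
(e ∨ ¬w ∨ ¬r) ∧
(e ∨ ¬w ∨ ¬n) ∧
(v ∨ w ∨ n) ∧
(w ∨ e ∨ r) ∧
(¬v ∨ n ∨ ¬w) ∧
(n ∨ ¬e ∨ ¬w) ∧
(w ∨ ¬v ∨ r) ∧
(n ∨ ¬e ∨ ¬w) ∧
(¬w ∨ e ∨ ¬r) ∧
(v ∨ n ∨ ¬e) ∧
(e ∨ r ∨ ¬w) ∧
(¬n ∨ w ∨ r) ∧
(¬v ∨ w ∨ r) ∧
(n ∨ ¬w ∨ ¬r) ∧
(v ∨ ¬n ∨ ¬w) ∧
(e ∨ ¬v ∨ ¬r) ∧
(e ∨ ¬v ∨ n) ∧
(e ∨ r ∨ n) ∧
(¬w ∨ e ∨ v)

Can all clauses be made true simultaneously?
Yes

Yes, the formula is satisfiable.

One satisfying assignment is: e=True, r=True, w=False, n=False, v=True

Verification: With this assignment, all 25 clauses evaluate to true.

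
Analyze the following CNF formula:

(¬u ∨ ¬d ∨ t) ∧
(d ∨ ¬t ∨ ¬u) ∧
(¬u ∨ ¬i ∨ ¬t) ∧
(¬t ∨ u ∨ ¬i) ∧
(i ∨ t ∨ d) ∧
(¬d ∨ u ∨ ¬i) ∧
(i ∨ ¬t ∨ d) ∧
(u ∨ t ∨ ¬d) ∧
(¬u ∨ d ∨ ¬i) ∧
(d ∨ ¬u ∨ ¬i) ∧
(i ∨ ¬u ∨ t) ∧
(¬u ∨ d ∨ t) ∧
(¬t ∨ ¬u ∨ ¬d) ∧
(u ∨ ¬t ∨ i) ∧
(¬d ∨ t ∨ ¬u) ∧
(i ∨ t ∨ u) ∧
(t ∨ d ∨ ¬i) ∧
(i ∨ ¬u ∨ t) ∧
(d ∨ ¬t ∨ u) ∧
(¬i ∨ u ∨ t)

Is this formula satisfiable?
No

No, the formula is not satisfiable.

No assignment of truth values to the variables can make all 20 clauses true simultaneously.

The formula is UNSAT (unsatisfiable).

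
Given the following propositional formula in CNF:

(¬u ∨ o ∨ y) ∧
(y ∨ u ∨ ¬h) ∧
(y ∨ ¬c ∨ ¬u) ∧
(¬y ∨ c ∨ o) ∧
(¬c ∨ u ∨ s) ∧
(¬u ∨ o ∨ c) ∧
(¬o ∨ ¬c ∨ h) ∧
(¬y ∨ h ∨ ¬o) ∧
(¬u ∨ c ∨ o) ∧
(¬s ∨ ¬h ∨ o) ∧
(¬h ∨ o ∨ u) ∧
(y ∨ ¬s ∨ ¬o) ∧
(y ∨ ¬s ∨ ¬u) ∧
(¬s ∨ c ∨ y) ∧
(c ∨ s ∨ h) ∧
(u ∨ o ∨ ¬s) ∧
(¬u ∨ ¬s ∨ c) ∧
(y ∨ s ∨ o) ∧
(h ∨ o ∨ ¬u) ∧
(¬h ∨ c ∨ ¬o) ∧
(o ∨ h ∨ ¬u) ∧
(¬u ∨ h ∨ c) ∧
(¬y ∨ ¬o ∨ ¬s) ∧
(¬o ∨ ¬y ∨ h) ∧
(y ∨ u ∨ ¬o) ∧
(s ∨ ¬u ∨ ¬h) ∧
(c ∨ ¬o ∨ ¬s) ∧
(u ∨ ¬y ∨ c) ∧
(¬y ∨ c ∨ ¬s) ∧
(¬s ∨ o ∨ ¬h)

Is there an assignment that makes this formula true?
No

No, the formula is not satisfiable.

No assignment of truth values to the variables can make all 30 clauses true simultaneously.

The formula is UNSAT (unsatisfiable).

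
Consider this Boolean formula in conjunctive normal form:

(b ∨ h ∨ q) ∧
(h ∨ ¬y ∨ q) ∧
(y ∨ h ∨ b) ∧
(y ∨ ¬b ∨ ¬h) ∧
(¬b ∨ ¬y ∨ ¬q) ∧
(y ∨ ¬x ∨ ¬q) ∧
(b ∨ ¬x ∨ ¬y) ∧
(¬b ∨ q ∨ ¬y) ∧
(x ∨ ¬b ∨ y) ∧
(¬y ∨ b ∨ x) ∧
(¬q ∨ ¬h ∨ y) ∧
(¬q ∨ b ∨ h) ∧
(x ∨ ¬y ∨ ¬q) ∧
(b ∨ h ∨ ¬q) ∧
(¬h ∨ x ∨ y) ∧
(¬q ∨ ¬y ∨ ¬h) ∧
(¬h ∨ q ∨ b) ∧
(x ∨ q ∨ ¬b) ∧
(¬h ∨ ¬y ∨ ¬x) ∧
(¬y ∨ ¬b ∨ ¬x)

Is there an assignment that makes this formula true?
Yes

Yes, the formula is satisfiable.

One satisfying assignment is: b=True, x=True, h=False, y=False, q=False

Verification: With this assignment, all 20 clauses evaluate to true.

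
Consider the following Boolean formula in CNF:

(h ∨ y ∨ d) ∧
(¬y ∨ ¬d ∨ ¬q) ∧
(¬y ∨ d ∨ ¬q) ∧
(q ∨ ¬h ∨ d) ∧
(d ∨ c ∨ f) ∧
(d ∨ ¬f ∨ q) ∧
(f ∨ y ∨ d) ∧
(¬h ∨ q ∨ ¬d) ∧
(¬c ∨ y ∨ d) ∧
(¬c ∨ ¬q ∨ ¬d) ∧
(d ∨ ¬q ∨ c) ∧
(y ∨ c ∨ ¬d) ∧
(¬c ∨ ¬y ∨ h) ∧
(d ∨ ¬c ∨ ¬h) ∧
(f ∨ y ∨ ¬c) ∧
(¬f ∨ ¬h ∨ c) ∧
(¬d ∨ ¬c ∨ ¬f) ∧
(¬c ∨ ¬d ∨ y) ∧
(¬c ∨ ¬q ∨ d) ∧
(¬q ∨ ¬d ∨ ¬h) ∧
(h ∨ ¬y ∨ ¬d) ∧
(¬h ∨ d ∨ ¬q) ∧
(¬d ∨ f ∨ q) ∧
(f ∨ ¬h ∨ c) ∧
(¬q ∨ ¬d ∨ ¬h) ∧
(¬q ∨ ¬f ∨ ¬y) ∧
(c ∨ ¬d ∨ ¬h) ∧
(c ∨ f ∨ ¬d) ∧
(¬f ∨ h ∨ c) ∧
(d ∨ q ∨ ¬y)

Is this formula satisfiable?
No

No, the formula is not satisfiable.

No assignment of truth values to the variables can make all 30 clauses true simultaneously.

The formula is UNSAT (unsatisfiable).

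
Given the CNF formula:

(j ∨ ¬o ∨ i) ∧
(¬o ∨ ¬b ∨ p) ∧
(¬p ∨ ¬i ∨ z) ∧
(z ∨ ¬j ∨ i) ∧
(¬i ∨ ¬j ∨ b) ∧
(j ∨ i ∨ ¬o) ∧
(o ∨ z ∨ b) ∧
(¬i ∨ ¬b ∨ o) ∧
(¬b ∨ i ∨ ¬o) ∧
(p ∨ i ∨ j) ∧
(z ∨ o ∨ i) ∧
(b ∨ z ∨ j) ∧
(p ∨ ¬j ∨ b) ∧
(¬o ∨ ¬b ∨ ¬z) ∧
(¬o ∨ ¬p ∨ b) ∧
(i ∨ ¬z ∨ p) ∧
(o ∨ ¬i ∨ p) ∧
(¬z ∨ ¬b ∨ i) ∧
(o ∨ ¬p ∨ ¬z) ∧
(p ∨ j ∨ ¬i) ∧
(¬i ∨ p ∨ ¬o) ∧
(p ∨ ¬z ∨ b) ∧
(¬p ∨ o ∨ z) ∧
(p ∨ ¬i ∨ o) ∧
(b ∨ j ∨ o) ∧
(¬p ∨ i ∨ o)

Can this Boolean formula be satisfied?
No

No, the formula is not satisfiable.

No assignment of truth values to the variables can make all 26 clauses true simultaneously.

The formula is UNSAT (unsatisfiable).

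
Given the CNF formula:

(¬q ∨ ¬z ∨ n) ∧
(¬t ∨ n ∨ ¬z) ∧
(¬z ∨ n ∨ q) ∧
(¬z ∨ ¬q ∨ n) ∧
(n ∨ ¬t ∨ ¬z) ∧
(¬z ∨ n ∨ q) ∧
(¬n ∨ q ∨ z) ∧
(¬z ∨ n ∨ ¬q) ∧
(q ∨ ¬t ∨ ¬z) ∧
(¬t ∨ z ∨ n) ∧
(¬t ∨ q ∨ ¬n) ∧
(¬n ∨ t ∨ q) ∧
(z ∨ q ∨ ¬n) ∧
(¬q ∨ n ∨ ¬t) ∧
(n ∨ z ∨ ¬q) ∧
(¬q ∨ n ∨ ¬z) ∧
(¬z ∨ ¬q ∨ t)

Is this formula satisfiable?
Yes

Yes, the formula is satisfiable.

One satisfying assignment is: q=False, t=False, n=False, z=False

Verification: With this assignment, all 17 clauses evaluate to true.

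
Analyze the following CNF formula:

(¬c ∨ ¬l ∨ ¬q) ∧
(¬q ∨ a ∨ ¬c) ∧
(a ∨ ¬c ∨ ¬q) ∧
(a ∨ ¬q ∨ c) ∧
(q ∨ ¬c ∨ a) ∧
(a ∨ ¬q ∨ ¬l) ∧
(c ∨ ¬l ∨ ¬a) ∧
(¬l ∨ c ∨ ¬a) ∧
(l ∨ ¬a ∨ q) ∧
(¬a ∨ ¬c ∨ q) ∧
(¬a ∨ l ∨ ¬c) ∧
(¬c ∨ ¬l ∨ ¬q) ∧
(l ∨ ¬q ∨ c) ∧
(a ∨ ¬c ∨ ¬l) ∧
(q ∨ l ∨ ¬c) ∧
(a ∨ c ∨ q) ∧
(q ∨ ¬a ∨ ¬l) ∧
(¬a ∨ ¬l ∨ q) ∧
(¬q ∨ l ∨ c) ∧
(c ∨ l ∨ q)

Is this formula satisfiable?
No

No, the formula is not satisfiable.

No assignment of truth values to the variables can make all 20 clauses true simultaneously.

The formula is UNSAT (unsatisfiable).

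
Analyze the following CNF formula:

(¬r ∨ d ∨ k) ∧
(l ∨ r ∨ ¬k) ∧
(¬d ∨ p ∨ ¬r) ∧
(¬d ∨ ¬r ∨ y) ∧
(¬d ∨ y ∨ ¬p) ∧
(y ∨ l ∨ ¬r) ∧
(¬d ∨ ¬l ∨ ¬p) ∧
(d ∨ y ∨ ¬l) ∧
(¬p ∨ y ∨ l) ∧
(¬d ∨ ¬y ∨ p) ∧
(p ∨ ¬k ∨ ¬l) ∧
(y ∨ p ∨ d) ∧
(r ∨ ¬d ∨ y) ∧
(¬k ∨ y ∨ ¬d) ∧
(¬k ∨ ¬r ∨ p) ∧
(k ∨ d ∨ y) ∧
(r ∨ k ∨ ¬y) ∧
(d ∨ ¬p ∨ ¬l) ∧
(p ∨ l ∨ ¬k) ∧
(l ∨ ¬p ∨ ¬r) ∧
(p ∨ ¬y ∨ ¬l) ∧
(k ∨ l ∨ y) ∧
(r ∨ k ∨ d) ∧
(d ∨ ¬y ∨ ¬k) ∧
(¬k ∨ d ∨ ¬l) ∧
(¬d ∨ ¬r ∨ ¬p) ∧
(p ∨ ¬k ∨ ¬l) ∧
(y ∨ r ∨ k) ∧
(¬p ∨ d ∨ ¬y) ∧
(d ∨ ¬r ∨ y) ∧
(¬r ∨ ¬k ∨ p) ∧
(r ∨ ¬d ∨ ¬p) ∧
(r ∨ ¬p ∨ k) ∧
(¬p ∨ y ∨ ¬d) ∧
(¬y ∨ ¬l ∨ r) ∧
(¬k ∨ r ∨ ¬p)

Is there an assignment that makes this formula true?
No

No, the formula is not satisfiable.

No assignment of truth values to the variables can make all 36 clauses true simultaneously.

The formula is UNSAT (unsatisfiable).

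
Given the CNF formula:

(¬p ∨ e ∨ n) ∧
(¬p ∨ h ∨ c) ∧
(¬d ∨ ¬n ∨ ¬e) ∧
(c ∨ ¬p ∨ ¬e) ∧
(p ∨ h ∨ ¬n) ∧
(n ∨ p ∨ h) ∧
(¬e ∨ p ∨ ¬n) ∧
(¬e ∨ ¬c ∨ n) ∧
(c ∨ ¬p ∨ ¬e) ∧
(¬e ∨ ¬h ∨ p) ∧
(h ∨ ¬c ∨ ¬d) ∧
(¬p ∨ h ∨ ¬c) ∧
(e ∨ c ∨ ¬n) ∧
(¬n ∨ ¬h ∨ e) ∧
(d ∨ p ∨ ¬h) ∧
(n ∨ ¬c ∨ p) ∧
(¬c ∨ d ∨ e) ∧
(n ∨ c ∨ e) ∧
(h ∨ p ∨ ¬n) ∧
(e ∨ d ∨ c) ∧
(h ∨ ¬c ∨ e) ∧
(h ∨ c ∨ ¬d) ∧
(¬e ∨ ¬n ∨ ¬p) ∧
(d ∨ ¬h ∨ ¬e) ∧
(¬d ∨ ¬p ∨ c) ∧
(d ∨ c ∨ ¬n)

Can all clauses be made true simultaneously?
No

No, the formula is not satisfiable.

No assignment of truth values to the variables can make all 26 clauses true simultaneously.

The formula is UNSAT (unsatisfiable).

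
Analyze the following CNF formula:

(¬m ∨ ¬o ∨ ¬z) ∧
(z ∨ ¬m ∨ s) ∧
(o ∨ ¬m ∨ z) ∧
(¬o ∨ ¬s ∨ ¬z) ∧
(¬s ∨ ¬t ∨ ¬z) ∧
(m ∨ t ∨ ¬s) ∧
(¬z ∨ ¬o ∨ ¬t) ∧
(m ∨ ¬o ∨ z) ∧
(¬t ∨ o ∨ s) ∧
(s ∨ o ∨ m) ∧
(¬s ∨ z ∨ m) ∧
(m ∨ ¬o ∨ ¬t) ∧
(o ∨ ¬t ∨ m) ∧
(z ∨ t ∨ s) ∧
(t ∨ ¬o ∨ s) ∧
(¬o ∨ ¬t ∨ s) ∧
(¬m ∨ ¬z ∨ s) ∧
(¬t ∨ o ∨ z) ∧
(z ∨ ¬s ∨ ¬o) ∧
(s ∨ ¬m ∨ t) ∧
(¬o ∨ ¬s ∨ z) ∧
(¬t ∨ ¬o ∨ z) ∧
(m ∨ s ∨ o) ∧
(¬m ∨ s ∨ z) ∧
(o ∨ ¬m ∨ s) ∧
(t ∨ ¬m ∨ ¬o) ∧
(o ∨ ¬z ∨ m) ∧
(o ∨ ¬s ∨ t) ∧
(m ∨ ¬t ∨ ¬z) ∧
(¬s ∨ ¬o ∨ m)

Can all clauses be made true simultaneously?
No

No, the formula is not satisfiable.

No assignment of truth values to the variables can make all 30 clauses true simultaneously.

The formula is UNSAT (unsatisfiable).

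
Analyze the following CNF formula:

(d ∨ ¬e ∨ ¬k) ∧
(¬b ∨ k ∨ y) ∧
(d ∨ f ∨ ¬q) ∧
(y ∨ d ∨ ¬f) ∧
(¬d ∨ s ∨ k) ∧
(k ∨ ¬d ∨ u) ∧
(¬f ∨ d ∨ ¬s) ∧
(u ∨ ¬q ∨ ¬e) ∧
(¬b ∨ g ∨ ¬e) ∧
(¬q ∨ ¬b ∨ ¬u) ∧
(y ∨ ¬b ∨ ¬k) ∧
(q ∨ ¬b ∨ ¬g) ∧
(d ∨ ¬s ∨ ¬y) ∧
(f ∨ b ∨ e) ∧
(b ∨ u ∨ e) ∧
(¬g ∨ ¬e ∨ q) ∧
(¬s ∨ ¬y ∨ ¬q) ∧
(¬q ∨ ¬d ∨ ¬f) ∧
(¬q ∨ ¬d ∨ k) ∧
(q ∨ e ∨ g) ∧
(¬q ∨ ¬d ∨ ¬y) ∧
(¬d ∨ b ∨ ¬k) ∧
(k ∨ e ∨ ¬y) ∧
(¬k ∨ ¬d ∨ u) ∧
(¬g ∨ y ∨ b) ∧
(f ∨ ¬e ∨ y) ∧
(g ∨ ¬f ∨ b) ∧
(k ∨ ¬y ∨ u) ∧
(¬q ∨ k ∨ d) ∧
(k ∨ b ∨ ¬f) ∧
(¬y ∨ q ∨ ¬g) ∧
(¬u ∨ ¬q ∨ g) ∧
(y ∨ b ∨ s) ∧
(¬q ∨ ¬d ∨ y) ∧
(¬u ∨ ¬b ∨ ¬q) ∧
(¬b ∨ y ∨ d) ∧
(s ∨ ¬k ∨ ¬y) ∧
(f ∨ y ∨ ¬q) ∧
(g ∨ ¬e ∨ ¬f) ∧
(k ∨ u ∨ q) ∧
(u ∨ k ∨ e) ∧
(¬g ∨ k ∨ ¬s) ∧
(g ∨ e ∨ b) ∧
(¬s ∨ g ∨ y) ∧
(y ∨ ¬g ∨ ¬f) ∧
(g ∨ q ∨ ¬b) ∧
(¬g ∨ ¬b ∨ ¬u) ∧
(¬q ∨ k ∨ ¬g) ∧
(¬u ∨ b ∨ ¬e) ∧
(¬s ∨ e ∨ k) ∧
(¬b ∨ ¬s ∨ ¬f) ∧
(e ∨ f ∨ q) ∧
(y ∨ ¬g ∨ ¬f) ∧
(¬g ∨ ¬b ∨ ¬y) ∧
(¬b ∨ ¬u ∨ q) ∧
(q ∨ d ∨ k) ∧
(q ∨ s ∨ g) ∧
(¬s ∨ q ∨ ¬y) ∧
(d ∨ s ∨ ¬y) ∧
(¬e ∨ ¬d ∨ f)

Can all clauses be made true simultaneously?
No

No, the formula is not satisfiable.

No assignment of truth values to the variables can make all 60 clauses true simultaneously.

The formula is UNSAT (unsatisfiable).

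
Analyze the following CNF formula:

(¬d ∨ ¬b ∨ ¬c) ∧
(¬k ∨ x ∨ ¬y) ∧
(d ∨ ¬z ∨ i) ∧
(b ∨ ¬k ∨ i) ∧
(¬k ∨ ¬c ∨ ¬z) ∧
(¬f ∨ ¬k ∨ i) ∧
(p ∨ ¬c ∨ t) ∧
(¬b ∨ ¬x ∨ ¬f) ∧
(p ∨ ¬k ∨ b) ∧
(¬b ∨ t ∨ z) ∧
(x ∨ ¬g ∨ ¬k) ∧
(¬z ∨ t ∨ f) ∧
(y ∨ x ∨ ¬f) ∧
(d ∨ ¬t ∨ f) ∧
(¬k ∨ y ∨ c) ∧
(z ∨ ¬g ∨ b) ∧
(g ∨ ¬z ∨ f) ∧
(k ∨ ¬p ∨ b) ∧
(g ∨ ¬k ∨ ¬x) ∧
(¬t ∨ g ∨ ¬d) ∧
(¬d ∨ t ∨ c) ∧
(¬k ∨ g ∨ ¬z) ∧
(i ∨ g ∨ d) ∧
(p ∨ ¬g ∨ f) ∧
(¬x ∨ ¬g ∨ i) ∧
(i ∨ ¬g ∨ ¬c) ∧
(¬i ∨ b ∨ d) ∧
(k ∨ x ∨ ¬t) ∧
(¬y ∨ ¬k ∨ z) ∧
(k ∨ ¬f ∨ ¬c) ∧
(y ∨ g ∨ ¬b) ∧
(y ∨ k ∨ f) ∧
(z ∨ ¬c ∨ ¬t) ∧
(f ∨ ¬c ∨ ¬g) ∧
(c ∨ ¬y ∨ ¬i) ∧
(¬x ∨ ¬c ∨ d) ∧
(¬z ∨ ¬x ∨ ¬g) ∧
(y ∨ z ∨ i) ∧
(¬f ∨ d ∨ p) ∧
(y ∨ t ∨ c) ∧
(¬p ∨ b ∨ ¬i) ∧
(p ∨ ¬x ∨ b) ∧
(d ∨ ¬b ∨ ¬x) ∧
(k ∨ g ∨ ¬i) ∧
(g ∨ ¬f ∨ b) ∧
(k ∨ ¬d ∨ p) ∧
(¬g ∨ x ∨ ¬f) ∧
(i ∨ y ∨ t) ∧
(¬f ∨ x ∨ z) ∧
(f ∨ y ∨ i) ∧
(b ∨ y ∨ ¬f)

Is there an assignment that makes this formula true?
No

No, the formula is not satisfiable.

No assignment of truth values to the variables can make all 51 clauses true simultaneously.

The formula is UNSAT (unsatisfiable).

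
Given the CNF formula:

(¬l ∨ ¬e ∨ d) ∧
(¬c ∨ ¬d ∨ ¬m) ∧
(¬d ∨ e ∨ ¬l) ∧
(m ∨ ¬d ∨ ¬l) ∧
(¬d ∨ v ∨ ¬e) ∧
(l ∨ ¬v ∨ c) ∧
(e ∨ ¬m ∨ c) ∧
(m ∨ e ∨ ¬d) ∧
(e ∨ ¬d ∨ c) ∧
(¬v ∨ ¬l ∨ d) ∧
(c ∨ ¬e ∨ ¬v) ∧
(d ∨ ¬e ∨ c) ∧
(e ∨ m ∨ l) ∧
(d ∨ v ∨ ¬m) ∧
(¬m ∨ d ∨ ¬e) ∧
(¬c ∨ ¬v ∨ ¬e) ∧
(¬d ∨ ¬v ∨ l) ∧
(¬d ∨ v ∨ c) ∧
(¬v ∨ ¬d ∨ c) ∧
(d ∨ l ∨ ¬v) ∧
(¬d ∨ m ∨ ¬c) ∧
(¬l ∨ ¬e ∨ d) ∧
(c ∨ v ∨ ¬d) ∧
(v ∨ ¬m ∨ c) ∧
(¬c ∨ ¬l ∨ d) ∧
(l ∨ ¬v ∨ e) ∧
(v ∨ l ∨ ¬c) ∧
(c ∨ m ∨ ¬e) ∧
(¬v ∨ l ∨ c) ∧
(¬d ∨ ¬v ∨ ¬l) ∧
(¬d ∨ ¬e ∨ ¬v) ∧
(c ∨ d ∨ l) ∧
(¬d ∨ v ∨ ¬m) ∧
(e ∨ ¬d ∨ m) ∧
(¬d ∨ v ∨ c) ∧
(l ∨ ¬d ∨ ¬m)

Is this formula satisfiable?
Yes

Yes, the formula is satisfiable.

One satisfying assignment is: d=False, c=False, v=False, e=False, m=False, l=True

Verification: With this assignment, all 36 clauses evaluate to true.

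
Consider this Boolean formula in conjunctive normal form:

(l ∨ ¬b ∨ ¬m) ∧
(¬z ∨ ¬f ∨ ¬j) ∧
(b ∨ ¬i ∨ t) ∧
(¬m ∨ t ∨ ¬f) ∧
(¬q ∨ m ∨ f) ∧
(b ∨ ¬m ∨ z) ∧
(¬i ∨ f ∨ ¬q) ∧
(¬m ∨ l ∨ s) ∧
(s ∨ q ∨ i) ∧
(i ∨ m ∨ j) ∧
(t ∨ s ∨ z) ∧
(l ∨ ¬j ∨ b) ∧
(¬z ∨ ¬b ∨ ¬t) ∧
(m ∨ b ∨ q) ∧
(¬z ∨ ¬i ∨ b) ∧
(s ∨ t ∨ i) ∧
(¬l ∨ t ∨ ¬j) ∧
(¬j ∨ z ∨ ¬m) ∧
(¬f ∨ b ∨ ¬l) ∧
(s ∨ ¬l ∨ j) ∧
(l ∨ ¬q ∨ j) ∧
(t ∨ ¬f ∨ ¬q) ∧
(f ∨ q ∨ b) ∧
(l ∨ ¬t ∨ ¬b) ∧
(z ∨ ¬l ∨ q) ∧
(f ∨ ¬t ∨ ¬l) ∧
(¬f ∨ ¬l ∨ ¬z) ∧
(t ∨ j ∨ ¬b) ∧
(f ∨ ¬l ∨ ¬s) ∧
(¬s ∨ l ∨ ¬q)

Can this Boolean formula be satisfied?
Yes

Yes, the formula is satisfiable.

One satisfying assignment is: f=True, b=True, z=False, i=False, q=True, l=True, j=True, s=False, m=False, t=True

Verification: With this assignment, all 30 clauses evaluate to true.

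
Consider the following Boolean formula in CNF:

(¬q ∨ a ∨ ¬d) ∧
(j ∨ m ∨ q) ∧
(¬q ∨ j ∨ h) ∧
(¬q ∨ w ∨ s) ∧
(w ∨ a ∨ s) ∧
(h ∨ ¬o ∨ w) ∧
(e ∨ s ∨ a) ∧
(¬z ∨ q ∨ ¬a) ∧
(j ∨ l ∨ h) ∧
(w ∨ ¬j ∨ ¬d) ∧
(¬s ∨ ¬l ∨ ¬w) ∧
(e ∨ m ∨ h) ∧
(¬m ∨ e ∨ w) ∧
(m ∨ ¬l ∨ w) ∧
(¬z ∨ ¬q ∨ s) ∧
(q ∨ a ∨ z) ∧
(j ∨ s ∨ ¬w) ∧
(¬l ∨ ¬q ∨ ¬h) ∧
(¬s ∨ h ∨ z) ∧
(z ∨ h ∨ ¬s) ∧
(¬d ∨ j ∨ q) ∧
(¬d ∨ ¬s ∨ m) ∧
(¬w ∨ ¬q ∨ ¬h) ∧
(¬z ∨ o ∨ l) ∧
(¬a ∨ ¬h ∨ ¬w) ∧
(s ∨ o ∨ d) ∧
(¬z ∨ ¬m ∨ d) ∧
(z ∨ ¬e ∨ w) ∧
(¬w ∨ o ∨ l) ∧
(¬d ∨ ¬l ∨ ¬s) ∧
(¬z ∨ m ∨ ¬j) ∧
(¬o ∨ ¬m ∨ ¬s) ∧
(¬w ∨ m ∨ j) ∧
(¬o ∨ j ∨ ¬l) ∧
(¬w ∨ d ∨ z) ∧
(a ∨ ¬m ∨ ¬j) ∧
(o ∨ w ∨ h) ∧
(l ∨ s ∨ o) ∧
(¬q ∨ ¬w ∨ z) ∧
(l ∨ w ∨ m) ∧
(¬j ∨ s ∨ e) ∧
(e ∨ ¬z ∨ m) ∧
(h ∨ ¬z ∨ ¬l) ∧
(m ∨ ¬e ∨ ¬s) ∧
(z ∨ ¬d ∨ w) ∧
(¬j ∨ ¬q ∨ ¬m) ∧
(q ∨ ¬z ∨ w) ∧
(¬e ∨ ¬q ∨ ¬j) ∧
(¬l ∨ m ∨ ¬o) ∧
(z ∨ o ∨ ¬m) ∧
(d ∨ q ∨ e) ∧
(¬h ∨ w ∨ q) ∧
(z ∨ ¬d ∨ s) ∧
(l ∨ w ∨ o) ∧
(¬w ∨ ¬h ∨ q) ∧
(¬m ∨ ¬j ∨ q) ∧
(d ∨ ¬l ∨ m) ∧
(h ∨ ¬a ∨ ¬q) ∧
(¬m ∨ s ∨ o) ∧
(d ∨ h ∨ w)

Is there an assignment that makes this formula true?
No

No, the formula is not satisfiable.

No assignment of truth values to the variables can make all 60 clauses true simultaneously.

The formula is UNSAT (unsatisfiable).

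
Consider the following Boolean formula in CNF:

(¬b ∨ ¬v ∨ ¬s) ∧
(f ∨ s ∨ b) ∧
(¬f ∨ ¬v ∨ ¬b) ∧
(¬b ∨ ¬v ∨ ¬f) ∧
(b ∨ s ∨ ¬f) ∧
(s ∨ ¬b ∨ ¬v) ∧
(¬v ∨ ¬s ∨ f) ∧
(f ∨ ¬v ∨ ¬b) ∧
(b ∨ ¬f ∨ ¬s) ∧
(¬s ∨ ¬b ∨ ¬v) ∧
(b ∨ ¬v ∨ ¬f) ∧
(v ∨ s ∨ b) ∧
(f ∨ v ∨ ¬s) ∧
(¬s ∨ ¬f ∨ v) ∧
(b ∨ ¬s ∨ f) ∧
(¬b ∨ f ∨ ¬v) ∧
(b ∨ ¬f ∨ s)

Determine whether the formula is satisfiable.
Yes

Yes, the formula is satisfiable.

One satisfying assignment is: b=True, s=False, f=False, v=False

Verification: With this assignment, all 17 clauses evaluate to true.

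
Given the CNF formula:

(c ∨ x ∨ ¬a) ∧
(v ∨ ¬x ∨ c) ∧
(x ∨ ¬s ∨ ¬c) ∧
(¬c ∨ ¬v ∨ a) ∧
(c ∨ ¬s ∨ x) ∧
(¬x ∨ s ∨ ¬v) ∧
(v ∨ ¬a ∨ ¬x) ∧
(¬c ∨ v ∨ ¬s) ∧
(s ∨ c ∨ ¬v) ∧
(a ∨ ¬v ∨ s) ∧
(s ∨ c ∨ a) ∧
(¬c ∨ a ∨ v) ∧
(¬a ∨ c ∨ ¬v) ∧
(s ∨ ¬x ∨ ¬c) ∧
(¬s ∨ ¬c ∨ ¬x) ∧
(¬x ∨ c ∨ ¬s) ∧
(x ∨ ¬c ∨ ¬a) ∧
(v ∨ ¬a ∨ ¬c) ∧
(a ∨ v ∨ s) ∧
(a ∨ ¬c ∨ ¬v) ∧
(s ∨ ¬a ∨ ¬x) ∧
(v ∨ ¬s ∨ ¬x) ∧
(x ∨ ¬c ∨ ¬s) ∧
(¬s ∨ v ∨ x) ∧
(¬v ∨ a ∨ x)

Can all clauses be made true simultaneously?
No

No, the formula is not satisfiable.

No assignment of truth values to the variables can make all 25 clauses true simultaneously.

The formula is UNSAT (unsatisfiable).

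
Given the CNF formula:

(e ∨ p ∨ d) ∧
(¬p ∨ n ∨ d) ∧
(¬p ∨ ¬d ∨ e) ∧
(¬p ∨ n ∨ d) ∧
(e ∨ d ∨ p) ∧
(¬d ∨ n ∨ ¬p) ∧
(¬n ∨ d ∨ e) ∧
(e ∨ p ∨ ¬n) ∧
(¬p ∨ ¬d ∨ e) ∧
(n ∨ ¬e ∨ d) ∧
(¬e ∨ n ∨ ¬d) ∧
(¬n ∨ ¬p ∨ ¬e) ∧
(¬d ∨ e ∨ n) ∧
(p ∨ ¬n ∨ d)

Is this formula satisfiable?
Yes

Yes, the formula is satisfiable.

One satisfying assignment is: n=True, d=True, p=False, e=True

Verification: With this assignment, all 14 clauses evaluate to true.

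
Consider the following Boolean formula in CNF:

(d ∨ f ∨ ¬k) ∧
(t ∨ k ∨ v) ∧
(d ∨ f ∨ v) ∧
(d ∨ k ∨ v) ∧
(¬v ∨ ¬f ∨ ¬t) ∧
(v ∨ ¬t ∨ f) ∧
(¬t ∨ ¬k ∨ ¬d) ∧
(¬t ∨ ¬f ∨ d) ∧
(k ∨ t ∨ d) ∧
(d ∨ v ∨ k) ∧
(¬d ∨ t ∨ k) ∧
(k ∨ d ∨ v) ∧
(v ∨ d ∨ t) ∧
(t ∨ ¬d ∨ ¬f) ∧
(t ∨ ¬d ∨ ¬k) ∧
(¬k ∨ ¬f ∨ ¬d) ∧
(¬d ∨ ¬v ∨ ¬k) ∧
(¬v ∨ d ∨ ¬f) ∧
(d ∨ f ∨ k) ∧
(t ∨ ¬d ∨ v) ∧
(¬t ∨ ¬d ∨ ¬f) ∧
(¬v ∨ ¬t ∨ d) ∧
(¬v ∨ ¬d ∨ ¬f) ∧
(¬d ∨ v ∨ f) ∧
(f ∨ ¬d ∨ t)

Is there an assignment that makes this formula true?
Yes

Yes, the formula is satisfiable.

One satisfying assignment is: v=True, k=False, t=True, d=True, f=False

Verification: With this assignment, all 25 clauses evaluate to true.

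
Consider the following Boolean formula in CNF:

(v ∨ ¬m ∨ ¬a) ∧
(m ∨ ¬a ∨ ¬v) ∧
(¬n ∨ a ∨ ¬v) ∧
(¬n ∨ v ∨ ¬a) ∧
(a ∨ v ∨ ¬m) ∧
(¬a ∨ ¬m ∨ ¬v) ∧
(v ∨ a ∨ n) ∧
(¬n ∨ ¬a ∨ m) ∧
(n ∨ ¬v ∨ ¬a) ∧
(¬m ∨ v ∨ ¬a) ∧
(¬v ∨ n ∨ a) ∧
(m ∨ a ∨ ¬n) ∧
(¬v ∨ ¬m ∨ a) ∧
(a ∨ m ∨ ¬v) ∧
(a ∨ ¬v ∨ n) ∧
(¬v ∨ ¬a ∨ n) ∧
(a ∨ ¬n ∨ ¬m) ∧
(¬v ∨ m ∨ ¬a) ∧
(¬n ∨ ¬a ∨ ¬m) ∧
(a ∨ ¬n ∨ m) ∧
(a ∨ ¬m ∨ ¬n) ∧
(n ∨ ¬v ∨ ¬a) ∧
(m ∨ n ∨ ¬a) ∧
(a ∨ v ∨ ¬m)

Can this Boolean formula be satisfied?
No

No, the formula is not satisfiable.

No assignment of truth values to the variables can make all 24 clauses true simultaneously.

The formula is UNSAT (unsatisfiable).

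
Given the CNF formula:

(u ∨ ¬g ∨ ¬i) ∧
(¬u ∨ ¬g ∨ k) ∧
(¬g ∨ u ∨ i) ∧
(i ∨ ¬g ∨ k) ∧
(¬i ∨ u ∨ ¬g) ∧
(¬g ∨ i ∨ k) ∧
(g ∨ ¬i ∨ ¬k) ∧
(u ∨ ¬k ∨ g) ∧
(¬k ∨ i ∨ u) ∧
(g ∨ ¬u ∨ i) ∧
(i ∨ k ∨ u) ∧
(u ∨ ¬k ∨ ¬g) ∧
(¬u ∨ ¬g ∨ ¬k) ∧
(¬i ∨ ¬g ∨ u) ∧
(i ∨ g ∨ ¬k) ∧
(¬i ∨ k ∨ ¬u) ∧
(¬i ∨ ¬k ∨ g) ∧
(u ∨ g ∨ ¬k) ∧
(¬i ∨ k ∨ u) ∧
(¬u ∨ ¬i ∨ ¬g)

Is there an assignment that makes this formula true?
No

No, the formula is not satisfiable.

No assignment of truth values to the variables can make all 20 clauses true simultaneously.

The formula is UNSAT (unsatisfiable).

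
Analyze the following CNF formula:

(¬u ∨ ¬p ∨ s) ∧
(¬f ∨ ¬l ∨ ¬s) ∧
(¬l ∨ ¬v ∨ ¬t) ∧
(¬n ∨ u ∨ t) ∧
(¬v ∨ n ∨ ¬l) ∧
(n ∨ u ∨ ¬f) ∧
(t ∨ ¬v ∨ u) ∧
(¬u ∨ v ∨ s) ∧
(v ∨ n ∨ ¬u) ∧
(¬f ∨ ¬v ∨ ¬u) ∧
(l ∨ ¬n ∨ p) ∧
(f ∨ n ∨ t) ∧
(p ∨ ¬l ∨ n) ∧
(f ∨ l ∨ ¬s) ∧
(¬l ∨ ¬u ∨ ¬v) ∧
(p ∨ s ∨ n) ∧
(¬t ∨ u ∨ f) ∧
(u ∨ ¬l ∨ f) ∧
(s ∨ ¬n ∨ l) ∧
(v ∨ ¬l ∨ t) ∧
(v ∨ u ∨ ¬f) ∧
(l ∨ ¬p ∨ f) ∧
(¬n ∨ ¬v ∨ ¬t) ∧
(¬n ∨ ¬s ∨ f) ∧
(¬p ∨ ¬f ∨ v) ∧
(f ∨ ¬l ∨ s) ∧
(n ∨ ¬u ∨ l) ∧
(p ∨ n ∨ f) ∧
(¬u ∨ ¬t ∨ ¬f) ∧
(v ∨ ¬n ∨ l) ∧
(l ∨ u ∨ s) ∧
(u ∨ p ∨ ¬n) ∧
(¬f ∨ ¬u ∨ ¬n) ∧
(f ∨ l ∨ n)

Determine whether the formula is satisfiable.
No

No, the formula is not satisfiable.

No assignment of truth values to the variables can make all 34 clauses true simultaneously.

The formula is UNSAT (unsatisfiable).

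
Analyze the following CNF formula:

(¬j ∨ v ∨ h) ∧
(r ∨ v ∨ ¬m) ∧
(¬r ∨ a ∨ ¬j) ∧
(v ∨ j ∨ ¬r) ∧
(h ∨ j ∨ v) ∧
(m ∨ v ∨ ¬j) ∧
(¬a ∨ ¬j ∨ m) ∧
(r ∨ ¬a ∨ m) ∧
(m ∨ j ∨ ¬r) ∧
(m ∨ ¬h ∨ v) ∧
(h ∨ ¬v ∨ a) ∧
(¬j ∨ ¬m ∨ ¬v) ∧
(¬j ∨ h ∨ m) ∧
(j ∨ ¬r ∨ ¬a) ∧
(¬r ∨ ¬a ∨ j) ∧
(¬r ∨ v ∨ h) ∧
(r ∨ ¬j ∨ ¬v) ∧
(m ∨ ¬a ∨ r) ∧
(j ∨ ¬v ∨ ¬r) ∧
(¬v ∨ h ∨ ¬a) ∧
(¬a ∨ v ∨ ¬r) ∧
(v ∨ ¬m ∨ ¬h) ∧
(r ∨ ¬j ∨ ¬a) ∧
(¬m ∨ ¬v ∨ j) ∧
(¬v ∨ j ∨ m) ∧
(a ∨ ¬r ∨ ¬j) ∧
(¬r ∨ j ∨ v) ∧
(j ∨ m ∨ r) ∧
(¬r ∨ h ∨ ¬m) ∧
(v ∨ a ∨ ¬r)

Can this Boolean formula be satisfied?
No

No, the formula is not satisfiable.

No assignment of truth values to the variables can make all 30 clauses true simultaneously.

The formula is UNSAT (unsatisfiable).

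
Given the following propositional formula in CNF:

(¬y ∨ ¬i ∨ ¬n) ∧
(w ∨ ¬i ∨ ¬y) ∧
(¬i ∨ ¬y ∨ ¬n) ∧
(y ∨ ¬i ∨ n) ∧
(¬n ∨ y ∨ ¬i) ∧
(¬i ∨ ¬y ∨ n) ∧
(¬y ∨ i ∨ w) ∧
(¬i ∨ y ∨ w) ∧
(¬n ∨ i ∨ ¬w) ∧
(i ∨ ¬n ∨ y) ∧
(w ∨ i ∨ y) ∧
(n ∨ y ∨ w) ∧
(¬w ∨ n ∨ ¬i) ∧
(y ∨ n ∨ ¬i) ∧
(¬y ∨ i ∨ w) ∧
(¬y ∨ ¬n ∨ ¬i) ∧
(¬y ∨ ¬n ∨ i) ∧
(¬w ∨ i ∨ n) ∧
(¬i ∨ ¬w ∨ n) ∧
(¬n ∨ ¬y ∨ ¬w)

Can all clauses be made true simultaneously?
No

No, the formula is not satisfiable.

No assignment of truth values to the variables can make all 20 clauses true simultaneously.

The formula is UNSAT (unsatisfiable).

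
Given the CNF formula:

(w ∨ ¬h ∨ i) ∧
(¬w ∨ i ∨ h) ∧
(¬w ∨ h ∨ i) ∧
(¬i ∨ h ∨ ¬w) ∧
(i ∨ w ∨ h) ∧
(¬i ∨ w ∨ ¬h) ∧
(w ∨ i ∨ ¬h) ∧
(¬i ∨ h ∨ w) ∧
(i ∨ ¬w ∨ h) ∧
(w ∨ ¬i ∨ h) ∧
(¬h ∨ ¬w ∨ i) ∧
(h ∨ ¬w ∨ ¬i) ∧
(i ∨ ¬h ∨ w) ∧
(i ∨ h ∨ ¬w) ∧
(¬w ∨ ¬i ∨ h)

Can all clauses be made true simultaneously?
Yes

Yes, the formula is satisfiable.

One satisfying assignment is: h=True, w=True, i=True

Verification: With this assignment, all 15 clauses evaluate to true.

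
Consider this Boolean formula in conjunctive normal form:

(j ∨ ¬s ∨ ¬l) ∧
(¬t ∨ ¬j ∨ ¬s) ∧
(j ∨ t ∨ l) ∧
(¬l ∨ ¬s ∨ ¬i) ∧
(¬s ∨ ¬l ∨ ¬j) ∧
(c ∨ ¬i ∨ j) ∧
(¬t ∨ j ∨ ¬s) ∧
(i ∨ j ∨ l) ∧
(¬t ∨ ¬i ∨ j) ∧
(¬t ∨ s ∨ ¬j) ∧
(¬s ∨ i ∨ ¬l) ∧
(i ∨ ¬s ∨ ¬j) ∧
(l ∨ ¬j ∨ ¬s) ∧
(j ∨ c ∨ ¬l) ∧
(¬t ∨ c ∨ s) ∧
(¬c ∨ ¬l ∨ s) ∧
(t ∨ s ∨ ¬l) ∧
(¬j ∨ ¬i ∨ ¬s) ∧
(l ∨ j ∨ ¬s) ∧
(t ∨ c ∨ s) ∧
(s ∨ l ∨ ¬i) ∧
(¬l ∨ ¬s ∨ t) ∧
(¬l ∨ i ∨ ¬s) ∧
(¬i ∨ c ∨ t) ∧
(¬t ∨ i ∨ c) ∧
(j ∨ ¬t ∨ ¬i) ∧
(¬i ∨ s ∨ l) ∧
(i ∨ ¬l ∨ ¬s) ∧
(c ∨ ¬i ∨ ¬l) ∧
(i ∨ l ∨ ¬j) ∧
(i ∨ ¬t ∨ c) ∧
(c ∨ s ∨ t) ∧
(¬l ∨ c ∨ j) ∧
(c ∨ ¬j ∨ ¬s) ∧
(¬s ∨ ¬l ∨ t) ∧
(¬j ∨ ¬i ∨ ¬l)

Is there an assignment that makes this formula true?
No

No, the formula is not satisfiable.

No assignment of truth values to the variables can make all 36 clauses true simultaneously.

The formula is UNSAT (unsatisfiable).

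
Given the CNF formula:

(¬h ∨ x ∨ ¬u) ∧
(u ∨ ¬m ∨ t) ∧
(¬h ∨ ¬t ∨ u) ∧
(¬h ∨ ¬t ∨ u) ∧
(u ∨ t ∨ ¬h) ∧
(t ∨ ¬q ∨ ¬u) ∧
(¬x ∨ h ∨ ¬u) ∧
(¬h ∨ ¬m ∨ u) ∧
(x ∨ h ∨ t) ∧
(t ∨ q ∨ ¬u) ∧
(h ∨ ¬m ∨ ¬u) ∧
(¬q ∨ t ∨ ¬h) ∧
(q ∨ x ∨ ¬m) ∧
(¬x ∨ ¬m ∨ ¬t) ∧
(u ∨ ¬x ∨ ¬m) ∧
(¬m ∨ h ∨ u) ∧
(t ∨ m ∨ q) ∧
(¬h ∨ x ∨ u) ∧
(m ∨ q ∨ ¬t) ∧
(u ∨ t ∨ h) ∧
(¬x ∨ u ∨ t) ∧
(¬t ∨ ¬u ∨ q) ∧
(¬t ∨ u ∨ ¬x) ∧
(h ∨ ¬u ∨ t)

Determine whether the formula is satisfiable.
Yes

Yes, the formula is satisfiable.

One satisfying assignment is: h=True, t=True, q=True, u=True, x=True, m=False

Verification: With this assignment, all 24 clauses evaluate to true.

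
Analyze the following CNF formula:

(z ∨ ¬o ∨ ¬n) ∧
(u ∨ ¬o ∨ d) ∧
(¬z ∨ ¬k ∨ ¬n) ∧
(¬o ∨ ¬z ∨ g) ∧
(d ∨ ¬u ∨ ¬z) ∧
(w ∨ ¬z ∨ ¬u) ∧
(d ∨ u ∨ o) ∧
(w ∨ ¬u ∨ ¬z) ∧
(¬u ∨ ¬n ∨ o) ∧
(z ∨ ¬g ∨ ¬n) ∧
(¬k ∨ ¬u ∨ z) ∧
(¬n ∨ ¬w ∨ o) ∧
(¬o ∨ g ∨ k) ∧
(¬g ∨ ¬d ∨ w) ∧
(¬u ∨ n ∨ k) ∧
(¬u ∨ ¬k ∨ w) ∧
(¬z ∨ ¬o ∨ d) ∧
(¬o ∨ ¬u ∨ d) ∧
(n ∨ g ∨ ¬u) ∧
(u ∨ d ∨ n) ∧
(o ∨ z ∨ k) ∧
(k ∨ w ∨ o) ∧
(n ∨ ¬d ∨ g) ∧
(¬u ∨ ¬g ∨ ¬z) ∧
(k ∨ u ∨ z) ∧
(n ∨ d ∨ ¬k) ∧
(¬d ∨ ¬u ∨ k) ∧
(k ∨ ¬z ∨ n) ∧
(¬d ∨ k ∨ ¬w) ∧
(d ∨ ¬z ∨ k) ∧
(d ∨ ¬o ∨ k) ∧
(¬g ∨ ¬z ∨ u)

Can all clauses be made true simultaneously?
Yes

Yes, the formula is satisfiable.

One satisfying assignment is: z=False, g=True, d=True, n=False, w=True, o=True, k=True, u=False

Verification: With this assignment, all 32 clauses evaluate to true.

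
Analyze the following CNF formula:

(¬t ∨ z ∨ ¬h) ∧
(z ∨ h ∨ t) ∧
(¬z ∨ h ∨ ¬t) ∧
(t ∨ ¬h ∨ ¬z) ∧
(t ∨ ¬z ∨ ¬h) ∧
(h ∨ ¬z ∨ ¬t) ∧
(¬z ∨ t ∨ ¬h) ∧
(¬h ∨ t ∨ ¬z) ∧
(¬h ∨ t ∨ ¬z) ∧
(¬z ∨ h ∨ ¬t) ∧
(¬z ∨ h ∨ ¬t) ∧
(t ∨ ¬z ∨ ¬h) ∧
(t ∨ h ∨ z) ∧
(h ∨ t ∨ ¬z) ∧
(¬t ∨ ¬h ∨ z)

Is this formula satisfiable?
Yes

Yes, the formula is satisfiable.

One satisfying assignment is: t=False, h=True, z=False

Verification: With this assignment, all 15 clauses evaluate to true.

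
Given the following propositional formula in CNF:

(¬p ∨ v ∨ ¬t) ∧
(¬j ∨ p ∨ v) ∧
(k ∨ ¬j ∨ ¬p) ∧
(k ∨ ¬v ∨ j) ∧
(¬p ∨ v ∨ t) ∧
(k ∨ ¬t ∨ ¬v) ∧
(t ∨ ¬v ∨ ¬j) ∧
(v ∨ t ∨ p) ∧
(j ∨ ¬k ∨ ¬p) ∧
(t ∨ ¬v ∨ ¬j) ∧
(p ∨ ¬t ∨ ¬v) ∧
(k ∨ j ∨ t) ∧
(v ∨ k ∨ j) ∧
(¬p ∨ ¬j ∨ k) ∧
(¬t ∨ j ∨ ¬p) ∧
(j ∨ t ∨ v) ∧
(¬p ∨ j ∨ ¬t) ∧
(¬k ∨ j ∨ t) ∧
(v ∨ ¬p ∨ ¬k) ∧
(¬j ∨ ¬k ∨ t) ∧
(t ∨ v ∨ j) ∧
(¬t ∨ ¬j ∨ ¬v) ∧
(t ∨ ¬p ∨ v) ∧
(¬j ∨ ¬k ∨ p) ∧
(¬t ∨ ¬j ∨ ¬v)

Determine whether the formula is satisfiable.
Yes

Yes, the formula is satisfiable.

One satisfying assignment is: t=True, p=False, j=False, v=False, k=True

Verification: With this assignment, all 25 clauses evaluate to true.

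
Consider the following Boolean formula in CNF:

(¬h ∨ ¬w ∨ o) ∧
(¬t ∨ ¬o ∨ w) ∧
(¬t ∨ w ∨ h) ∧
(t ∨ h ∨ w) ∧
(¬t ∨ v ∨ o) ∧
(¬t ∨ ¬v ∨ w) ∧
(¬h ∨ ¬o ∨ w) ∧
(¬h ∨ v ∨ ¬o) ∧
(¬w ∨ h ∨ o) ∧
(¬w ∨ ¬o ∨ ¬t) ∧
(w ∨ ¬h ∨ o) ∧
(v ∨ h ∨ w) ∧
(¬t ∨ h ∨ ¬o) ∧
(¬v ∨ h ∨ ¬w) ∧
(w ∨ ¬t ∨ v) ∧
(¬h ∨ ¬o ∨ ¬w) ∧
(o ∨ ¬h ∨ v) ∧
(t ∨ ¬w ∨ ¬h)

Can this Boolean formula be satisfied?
Yes

Yes, the formula is satisfiable.

One satisfying assignment is: w=True, o=True, h=False, v=False, t=False

Verification: With this assignment, all 18 clauses evaluate to true.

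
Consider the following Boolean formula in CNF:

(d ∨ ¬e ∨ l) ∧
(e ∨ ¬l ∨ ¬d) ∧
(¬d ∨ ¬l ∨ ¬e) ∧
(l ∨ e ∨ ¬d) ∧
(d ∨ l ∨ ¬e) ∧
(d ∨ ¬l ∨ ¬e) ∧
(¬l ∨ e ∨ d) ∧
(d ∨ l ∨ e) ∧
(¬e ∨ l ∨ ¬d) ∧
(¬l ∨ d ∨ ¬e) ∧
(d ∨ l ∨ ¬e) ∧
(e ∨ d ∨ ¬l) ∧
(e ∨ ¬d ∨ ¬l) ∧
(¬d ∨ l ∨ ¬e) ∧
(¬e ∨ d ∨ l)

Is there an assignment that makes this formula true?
No

No, the formula is not satisfiable.

No assignment of truth values to the variables can make all 15 clauses true simultaneously.

The formula is UNSAT (unsatisfiable).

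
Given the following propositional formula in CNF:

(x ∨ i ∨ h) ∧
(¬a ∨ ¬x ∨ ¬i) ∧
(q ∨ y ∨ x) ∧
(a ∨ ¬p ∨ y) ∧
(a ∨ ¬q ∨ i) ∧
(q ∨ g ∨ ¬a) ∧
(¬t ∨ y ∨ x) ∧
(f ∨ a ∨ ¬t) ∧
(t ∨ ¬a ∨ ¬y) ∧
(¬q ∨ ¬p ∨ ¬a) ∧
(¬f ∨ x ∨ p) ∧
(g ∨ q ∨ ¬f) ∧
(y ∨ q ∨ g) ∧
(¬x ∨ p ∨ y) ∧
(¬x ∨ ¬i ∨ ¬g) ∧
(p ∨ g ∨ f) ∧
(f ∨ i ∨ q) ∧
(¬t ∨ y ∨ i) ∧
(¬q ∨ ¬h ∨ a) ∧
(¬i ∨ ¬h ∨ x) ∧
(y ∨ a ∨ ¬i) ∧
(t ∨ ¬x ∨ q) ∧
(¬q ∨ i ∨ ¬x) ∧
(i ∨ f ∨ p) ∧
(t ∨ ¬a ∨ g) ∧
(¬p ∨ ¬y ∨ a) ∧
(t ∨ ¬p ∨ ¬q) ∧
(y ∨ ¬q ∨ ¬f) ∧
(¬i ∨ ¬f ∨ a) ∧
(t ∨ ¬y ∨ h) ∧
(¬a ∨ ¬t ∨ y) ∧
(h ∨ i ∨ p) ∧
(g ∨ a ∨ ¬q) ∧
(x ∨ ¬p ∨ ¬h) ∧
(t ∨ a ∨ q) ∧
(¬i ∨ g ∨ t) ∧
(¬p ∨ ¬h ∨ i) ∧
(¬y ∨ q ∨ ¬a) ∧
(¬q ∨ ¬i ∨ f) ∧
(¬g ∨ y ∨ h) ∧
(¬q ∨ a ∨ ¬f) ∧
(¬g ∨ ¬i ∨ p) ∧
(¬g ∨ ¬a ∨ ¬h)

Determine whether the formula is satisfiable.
Yes

Yes, the formula is satisfiable.

One satisfying assignment is: f=True, t=True, y=True, g=True, i=False, h=True, p=False, q=False, a=False, x=True

Verification: With this assignment, all 43 clauses evaluate to true.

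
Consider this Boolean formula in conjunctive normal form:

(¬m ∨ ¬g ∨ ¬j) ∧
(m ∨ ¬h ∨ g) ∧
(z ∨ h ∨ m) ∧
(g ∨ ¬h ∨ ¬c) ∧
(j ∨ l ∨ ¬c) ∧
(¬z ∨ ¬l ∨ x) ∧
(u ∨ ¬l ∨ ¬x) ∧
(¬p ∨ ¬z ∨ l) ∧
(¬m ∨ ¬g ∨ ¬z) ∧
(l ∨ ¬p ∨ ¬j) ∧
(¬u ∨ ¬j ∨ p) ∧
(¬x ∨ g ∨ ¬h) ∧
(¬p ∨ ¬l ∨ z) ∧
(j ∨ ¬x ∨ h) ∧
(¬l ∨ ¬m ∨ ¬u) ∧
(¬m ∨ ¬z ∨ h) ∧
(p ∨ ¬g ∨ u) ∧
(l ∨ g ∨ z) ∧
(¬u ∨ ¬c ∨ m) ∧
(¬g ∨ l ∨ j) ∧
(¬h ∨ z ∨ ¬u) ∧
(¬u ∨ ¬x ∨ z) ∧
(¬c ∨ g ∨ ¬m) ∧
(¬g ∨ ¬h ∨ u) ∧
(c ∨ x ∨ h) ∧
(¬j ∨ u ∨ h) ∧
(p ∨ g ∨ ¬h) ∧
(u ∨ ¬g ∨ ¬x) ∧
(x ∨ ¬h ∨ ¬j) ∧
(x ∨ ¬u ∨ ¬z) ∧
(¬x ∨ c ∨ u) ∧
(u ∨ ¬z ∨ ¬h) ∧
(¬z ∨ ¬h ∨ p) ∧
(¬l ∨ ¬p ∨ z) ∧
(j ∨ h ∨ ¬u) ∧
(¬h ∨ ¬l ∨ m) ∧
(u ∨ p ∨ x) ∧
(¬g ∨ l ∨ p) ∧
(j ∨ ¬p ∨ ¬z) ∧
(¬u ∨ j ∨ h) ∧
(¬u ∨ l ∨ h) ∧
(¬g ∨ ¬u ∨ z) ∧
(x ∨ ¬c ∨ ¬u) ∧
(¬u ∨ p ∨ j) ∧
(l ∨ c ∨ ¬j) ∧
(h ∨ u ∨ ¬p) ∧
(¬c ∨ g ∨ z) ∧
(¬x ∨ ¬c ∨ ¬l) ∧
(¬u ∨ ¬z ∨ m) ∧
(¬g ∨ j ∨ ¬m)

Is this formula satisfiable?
No

No, the formula is not satisfiable.

No assignment of truth values to the variables can make all 50 clauses true simultaneously.

The formula is UNSAT (unsatisfiable).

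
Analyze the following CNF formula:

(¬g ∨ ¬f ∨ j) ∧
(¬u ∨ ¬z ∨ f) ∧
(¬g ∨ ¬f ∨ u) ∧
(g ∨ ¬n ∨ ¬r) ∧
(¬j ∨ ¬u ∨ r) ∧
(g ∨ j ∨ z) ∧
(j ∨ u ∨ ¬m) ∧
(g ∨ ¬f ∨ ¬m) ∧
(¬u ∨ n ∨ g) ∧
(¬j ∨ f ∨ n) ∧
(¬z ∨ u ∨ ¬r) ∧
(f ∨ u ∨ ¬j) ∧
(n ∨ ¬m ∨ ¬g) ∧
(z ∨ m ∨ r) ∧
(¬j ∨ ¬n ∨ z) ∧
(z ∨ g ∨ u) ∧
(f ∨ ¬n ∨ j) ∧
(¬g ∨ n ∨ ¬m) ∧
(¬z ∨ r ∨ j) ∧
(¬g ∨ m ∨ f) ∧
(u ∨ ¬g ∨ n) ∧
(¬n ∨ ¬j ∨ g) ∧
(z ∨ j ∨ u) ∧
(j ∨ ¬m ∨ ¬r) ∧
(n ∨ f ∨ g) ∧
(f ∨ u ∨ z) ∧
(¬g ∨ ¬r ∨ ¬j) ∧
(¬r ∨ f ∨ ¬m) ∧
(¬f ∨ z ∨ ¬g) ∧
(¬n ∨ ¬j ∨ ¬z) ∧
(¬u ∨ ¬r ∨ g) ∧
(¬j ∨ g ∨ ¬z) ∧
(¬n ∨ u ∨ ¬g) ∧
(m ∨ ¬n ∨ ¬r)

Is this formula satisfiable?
No

No, the formula is not satisfiable.

No assignment of truth values to the variables can make all 34 clauses true simultaneously.

The formula is UNSAT (unsatisfiable).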